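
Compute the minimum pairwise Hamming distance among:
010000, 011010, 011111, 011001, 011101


Comparing all pairs, minimum distance: 1
Can detect 0 errors, correct 0 errors

1


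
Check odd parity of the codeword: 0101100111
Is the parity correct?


Number of 1s: 6

No, parity error (6 ones)


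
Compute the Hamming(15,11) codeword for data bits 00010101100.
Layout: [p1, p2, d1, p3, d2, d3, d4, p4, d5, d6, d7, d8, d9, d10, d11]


Parity bits: p1=0, p2=0, p3=1, p4=1

000100110101100


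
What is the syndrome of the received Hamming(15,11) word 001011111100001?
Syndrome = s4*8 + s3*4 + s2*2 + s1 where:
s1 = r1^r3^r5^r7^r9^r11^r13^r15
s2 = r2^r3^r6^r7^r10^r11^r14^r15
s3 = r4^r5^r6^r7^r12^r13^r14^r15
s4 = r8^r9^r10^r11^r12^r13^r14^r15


s1=1, s2=1, s3=0, s4=0

Syndrome = 3 (error at position 3)


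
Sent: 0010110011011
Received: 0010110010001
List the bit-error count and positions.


XOR: 0000000001010

2 error(s) at position(s): 9, 11


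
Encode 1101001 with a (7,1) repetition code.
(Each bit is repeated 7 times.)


Each bit -> 7 copies

1111111111111100000001111111000000000000001111111


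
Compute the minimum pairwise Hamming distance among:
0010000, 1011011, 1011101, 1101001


Comparing all pairs, minimum distance: 2
Can detect 1 errors, correct 0 errors

2


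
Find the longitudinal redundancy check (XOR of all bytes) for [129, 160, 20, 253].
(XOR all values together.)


XOR chain: 129 ^ 160 ^ 20 ^ 253 = 200

200


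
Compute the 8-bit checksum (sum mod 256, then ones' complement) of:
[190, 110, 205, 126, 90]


Sum = 721 mod 256 = 209
Complement = 46

46


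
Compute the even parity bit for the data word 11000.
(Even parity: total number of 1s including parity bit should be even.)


Number of 1s in data: 2
Parity bit: 0

0


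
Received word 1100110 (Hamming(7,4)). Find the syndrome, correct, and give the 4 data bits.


Syndrome = 0: no error detected

Data: 0110 (no errors)


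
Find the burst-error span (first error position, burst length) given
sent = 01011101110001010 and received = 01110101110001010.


XOR: 00101000000000000

Burst at position 2, length 3


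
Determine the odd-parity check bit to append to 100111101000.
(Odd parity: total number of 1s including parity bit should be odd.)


Number of 1s in data: 6
Parity bit: 1

1


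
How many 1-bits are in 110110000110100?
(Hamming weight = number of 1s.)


Counting 1s in 110110000110100

7


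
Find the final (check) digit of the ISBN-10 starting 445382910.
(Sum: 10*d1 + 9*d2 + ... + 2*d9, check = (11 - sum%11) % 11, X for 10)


Weighted sum: 234
234 mod 11 = 3

Check digit: 8


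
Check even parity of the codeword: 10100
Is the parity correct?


Number of 1s: 2

Yes, parity is correct (2 ones)


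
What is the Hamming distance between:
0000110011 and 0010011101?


XOR: 0010101110
Count of 1s: 5

5


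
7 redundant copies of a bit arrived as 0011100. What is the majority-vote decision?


Ones: 3 out of 7
Threshold: 4

0 (3/7 voted 1)


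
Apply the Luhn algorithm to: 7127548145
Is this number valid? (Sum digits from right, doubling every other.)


Luhn sum = 43
43 mod 10 = 3

Invalid (Luhn sum mod 10 = 3)


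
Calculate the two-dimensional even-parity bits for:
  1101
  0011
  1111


Row parities: 100
Column parities: 0001

Row P: 100, Col P: 0001, Corner: 1


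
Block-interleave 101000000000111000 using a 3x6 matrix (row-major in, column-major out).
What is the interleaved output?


Matrix:
  101000
  000000
  111000
Read columns: 101001101000000000

101001101000000000


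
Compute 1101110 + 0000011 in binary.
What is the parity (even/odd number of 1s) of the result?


1101110 = 110
0000011 = 3
Sum = 113 = 1110001
1s count = 4

even parity (4 ones in 1110001)


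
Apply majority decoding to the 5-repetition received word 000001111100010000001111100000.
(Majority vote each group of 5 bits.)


Groups: 00000, 11111, 00010, 00000, 11111, 00000
Majority votes: 010010

010010


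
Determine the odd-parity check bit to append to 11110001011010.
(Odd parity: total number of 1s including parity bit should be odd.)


Number of 1s in data: 8
Parity bit: 1

1


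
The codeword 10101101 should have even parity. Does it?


Number of 1s: 5

No, parity error (5 ones)


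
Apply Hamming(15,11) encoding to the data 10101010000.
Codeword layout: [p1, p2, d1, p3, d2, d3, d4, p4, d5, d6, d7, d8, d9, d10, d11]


Parity bits: p1=1, p2=1, p3=1, p4=0

111101001010000


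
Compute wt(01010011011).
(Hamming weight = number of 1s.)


Counting 1s in 01010011011

6


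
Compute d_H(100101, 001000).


XOR: 101101
Count of 1s: 4

4


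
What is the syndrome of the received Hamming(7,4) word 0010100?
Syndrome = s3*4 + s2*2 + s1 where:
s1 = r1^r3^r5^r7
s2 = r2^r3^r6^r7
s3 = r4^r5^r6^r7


s1=0, s2=1, s3=1

Syndrome = 6 (error at position 6)


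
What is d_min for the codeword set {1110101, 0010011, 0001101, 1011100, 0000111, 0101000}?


Comparing all pairs, minimum distance: 2
Can detect 1 errors, correct 0 errors

2


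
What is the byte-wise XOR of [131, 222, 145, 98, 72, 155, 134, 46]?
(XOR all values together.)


XOR chain: 131 ^ 222 ^ 145 ^ 98 ^ 72 ^ 155 ^ 134 ^ 46 = 213

213


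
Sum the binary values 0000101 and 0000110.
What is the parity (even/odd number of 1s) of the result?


0000101 = 5
0000110 = 6
Sum = 11 = 1011
1s count = 3

odd parity (3 ones in 1011)


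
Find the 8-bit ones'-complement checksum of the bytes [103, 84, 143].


Sum = 330 mod 256 = 74
Complement = 181

181


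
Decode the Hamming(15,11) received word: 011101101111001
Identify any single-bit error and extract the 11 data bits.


Syndrome = 15: error at position 15

Data: 10111111000 (corrected bit 15)


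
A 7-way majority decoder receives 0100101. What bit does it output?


Ones: 3 out of 7
Threshold: 4

0 (3/7 voted 1)


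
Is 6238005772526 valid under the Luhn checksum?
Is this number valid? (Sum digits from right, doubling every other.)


Luhn sum = 56
56 mod 10 = 6

Invalid (Luhn sum mod 10 = 6)


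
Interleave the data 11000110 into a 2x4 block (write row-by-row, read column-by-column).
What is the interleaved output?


Matrix:
  1100
  0110
Read columns: 10110100

10110100


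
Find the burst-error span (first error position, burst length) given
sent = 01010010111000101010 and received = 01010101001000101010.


XOR: 00000111110000000000

Burst at position 5, length 5


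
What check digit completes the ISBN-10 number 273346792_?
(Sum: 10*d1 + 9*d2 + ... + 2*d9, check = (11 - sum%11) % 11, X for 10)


Weighted sum: 241
241 mod 11 = 10

Check digit: 1


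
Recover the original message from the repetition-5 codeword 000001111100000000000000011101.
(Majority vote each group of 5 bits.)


Groups: 00000, 11111, 00000, 00000, 00000, 11101
Majority votes: 010001

010001


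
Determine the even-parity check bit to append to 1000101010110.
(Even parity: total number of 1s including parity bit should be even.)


Number of 1s in data: 6
Parity bit: 0

0


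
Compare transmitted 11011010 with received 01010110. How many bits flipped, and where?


XOR: 10001100

3 error(s) at position(s): 0, 4, 5


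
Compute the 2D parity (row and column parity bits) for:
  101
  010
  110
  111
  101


Row parities: 01010
Column parities: 011

Row P: 01010, Col P: 011, Corner: 0


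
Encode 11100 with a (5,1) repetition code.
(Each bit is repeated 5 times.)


Each bit -> 5 copies

1111111111111110000000000


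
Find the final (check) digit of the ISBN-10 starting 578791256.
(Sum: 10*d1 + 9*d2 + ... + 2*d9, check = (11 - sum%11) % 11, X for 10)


Weighted sum: 320
320 mod 11 = 1

Check digit: X


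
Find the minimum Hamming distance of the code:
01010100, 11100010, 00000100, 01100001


Comparing all pairs, minimum distance: 2
Can detect 1 errors, correct 0 errors

2


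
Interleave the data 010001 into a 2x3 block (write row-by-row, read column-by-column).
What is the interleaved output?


Matrix:
  010
  001
Read columns: 001001

001001


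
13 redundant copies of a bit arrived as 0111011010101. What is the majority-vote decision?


Ones: 8 out of 13
Threshold: 7

1 (8/13 voted 1)


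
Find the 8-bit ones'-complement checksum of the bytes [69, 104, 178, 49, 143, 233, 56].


Sum = 832 mod 256 = 64
Complement = 191

191


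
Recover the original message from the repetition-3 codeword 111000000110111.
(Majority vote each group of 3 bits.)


Groups: 111, 000, 000, 110, 111
Majority votes: 10011

10011


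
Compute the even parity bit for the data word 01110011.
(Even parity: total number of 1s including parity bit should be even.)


Number of 1s in data: 5
Parity bit: 1

1


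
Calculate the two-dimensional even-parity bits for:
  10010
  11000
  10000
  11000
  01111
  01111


Row parities: 001000
Column parities: 00010

Row P: 001000, Col P: 00010, Corner: 1


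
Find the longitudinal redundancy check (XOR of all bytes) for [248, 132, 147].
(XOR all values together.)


XOR chain: 248 ^ 132 ^ 147 = 239

239


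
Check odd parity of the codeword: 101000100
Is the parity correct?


Number of 1s: 3

Yes, parity is correct (3 ones)


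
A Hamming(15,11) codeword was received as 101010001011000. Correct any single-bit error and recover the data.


Syndrome = 9: error at position 9

Data: 11000011000 (corrected bit 9)


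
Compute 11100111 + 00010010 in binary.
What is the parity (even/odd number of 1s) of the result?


11100111 = 231
00010010 = 18
Sum = 249 = 11111001
1s count = 6

even parity (6 ones in 11111001)


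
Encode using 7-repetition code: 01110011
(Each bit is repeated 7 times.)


Each bit -> 7 copies

00000001111111111111111111110000000000000011111111111111


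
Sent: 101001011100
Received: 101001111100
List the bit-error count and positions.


XOR: 000000100000

1 error(s) at position(s): 6


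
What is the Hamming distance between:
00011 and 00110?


XOR: 00101
Count of 1s: 2

2


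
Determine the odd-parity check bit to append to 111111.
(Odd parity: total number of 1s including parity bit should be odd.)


Number of 1s in data: 6
Parity bit: 1

1


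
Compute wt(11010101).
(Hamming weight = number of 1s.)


Counting 1s in 11010101

5


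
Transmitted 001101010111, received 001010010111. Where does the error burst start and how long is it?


XOR: 000111000000

Burst at position 3, length 3


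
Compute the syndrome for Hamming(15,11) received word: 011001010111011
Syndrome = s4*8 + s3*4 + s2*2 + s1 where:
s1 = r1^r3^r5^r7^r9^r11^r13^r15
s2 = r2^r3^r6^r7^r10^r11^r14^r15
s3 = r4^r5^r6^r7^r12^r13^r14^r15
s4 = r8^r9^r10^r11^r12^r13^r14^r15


s1=1, s2=1, s3=0, s4=0

Syndrome = 3 (error at position 3)


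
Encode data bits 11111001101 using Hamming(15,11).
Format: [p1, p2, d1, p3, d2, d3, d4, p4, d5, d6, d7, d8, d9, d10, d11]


Parity bits: p1=0, p2=0, p3=0, p4=0

001011101001101


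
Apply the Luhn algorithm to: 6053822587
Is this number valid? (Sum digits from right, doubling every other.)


Luhn sum = 39
39 mod 10 = 9

Invalid (Luhn sum mod 10 = 9)


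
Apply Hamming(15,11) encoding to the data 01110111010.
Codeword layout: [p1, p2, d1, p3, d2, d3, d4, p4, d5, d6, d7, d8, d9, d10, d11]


Parity bits: p1=1, p2=1, p3=1, p4=0

110111100111010


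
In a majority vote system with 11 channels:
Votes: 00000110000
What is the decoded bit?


Ones: 2 out of 11
Threshold: 6

0 (2/11 voted 1)


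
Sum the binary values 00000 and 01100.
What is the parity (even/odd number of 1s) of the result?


00000 = 0
01100 = 12
Sum = 12 = 1100
1s count = 2

even parity (2 ones in 1100)


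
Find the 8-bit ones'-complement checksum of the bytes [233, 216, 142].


Sum = 591 mod 256 = 79
Complement = 176

176


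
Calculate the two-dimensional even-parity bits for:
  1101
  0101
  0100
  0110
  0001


Row parities: 10101
Column parities: 1011

Row P: 10101, Col P: 1011, Corner: 1


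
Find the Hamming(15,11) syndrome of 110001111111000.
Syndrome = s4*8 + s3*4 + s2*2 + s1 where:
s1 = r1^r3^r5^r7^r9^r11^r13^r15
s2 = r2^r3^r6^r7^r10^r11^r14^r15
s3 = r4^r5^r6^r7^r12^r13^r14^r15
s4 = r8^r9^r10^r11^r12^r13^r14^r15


s1=0, s2=1, s3=1, s4=1

Syndrome = 14 (error at position 14)


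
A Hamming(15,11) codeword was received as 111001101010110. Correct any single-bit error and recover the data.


Syndrome = 0: no error detected

Data: 10111010110 (no errors)


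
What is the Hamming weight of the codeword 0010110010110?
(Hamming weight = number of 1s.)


Counting 1s in 0010110010110

6


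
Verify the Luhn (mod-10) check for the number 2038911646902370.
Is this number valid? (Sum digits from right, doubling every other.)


Luhn sum = 71
71 mod 10 = 1

Invalid (Luhn sum mod 10 = 1)


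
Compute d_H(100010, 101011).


XOR: 001001
Count of 1s: 2

2


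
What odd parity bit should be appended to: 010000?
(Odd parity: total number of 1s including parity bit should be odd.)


Number of 1s in data: 1
Parity bit: 0

0


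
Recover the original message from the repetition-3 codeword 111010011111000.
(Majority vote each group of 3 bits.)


Groups: 111, 010, 011, 111, 000
Majority votes: 10110

10110


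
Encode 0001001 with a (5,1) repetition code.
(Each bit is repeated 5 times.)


Each bit -> 5 copies

00000000000000011111000000000011111


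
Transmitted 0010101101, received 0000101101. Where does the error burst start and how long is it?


XOR: 0010000000

Burst at position 2, length 1


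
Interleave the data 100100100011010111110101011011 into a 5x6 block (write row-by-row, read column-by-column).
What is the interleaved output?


Matrix:
  100100
  100011
  010111
  110101
  011011
Read columns: 110100011100001101100110101111

110100011100001101100110101111


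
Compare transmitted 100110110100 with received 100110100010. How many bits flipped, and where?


XOR: 000000010110

3 error(s) at position(s): 7, 9, 10


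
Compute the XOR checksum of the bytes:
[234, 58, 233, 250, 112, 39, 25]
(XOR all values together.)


XOR chain: 234 ^ 58 ^ 233 ^ 250 ^ 112 ^ 39 ^ 25 = 141

141


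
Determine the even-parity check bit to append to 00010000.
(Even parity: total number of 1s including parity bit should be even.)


Number of 1s in data: 1
Parity bit: 1

1


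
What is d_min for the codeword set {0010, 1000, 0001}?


Comparing all pairs, minimum distance: 2
Can detect 1 errors, correct 0 errors

2


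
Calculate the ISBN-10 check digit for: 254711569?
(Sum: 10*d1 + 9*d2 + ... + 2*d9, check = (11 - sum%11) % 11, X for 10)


Weighted sum: 213
213 mod 11 = 4

Check digit: 7


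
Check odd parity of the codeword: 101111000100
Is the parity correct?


Number of 1s: 6

No, parity error (6 ones)


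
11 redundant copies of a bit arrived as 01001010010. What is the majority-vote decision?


Ones: 4 out of 11
Threshold: 6

0 (4/11 voted 1)


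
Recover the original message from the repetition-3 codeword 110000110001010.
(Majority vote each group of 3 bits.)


Groups: 110, 000, 110, 001, 010
Majority votes: 10100

10100


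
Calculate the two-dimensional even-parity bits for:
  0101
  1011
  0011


Row parities: 010
Column parities: 1101

Row P: 010, Col P: 1101, Corner: 1


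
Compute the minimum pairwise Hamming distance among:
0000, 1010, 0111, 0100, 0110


Comparing all pairs, minimum distance: 1
Can detect 0 errors, correct 0 errors

1


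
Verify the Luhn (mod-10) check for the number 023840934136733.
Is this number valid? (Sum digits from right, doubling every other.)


Luhn sum = 61
61 mod 10 = 1

Invalid (Luhn sum mod 10 = 1)


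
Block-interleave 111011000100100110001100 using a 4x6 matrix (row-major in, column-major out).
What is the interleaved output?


Matrix:
  111011
  000100
  100110
  001100
Read columns: 101010001001011110101000

101010001001011110101000


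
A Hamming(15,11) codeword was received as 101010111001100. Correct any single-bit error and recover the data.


Syndrome = 0: no error detected

Data: 11011001100 (no errors)


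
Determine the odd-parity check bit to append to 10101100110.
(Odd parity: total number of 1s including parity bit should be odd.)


Number of 1s in data: 6
Parity bit: 1

1


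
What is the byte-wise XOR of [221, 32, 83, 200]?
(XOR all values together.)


XOR chain: 221 ^ 32 ^ 83 ^ 200 = 102

102


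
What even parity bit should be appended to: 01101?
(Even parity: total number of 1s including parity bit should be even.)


Number of 1s in data: 3
Parity bit: 1

1


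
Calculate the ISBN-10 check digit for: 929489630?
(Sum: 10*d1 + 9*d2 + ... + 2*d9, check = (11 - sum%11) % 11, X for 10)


Weighted sum: 334
334 mod 11 = 4

Check digit: 7


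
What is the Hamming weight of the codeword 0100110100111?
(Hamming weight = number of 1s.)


Counting 1s in 0100110100111

7


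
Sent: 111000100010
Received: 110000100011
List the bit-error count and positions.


XOR: 001000000001

2 error(s) at position(s): 2, 11


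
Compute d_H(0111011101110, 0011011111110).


XOR: 0100000010000
Count of 1s: 2

2


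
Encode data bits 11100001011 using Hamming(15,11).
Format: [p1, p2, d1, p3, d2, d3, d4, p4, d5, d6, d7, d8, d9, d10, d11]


Parity bits: p1=1, p2=0, p3=1, p4=1

101111010001011


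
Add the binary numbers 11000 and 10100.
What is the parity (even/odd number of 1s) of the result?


11000 = 24
10100 = 20
Sum = 44 = 101100
1s count = 3

odd parity (3 ones in 101100)


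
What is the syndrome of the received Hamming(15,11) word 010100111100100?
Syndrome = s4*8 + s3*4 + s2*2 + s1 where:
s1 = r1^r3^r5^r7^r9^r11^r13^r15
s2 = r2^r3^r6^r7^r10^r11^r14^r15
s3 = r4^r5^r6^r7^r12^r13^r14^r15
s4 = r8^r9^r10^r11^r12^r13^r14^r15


s1=1, s2=1, s3=1, s4=0

Syndrome = 7 (error at position 7)


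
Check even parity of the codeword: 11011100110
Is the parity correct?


Number of 1s: 7

No, parity error (7 ones)


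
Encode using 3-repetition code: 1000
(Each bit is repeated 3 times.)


Each bit -> 3 copies

111000000000


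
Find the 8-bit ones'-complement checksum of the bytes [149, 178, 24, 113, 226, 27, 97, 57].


Sum = 871 mod 256 = 103
Complement = 152

152


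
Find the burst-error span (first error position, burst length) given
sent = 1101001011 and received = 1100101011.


XOR: 0001100000

Burst at position 3, length 2


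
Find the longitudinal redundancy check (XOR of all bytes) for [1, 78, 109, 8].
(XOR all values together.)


XOR chain: 1 ^ 78 ^ 109 ^ 8 = 42

42


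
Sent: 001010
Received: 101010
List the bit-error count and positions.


XOR: 100000

1 error(s) at position(s): 0


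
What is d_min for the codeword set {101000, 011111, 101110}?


Comparing all pairs, minimum distance: 2
Can detect 1 errors, correct 0 errors

2


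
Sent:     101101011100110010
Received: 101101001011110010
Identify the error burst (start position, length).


XOR: 000000010111000000

Burst at position 7, length 5


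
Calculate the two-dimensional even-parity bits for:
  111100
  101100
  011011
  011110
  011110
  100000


Row parities: 010001
Column parities: 101011

Row P: 010001, Col P: 101011, Corner: 0


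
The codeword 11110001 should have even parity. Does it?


Number of 1s: 5

No, parity error (5 ones)


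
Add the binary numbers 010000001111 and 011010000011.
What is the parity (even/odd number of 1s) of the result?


010000001111 = 1039
011010000011 = 1667
Sum = 2706 = 101010010010
1s count = 5

odd parity (5 ones in 101010010010)


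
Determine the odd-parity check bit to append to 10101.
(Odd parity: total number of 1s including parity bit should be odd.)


Number of 1s in data: 3
Parity bit: 0

0


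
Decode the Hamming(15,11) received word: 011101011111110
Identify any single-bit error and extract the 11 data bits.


Syndrome = 12: error at position 12

Data: 10101110110 (corrected bit 12)


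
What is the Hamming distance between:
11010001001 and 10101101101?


XOR: 01111100100
Count of 1s: 6

6


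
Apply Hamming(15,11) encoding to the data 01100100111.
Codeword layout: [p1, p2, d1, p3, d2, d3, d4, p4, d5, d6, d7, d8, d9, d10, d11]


Parity bits: p1=1, p2=0, p3=1, p4=0

100111000100111


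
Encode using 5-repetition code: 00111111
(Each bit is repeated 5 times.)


Each bit -> 5 copies

0000000000111111111111111111111111111111


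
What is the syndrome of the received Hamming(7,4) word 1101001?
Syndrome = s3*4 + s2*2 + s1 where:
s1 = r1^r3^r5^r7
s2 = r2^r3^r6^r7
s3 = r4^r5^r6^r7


s1=0, s2=0, s3=0

Syndrome = 0 (no error)


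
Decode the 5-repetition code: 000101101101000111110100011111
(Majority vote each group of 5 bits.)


Groups: 00010, 11011, 01000, 11111, 01000, 11111
Majority votes: 010101

010101


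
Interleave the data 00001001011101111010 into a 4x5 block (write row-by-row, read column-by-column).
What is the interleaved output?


Matrix:
  00001
  00101
  11011
  11010
Read columns: 00110011010000111110

00110011010000111110


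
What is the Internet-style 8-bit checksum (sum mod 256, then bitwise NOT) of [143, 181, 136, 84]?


Sum = 544 mod 256 = 32
Complement = 223

223


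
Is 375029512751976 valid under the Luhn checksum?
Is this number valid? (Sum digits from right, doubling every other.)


Luhn sum = 65
65 mod 10 = 5

Invalid (Luhn sum mod 10 = 5)


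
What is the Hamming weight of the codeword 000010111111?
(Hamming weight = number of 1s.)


Counting 1s in 000010111111

7


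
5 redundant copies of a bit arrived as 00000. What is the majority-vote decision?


Ones: 0 out of 5
Threshold: 3

0 (0/5 voted 1)


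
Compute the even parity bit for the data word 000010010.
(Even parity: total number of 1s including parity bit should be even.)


Number of 1s in data: 2
Parity bit: 0

0


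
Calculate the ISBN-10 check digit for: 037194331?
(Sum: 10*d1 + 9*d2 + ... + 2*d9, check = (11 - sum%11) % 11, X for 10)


Weighted sum: 187
187 mod 11 = 0

Check digit: 0


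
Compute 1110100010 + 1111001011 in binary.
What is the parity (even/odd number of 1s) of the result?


1110100010 = 930
1111001011 = 971
Sum = 1901 = 11101101101
1s count = 8

even parity (8 ones in 11101101101)


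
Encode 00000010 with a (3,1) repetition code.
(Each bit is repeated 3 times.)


Each bit -> 3 copies

000000000000000000111000


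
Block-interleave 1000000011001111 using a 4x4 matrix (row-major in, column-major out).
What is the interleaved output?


Matrix:
  1000
  0000
  1100
  1111
Read columns: 1011001100010001

1011001100010001


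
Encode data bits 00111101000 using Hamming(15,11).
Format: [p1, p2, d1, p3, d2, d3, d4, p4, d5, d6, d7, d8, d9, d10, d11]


Parity bits: p1=0, p2=1, p3=1, p4=1

010101111101000


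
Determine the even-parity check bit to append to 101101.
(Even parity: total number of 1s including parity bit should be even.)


Number of 1s in data: 4
Parity bit: 0

0


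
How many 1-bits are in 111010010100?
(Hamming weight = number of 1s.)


Counting 1s in 111010010100

6


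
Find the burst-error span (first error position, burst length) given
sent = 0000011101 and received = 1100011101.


XOR: 1100000000

Burst at position 0, length 2


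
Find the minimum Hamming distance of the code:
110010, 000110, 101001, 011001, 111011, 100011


Comparing all pairs, minimum distance: 2
Can detect 1 errors, correct 0 errors

2


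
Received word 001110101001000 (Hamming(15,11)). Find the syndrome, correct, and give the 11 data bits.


Syndrome = 0: no error detected

Data: 11011001000 (no errors)


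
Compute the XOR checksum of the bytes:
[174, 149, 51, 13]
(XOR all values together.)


XOR chain: 174 ^ 149 ^ 51 ^ 13 = 5

5


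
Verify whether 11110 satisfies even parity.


Number of 1s: 4

Yes, parity is correct (4 ones)


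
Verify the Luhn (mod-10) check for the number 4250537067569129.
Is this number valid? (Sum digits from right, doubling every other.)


Luhn sum = 60
60 mod 10 = 0

Valid (Luhn sum mod 10 = 0)


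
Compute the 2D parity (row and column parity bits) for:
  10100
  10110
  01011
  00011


Row parities: 0110
Column parities: 01010

Row P: 0110, Col P: 01010, Corner: 0


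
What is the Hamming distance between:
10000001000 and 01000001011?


XOR: 11000000011
Count of 1s: 4

4


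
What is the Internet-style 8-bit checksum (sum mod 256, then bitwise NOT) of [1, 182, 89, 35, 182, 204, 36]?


Sum = 729 mod 256 = 217
Complement = 38

38


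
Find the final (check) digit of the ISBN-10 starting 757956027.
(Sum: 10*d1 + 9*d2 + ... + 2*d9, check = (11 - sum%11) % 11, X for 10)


Weighted sum: 314
314 mod 11 = 6

Check digit: 5


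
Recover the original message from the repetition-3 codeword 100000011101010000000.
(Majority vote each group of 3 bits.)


Groups: 100, 000, 011, 101, 010, 000, 000
Majority votes: 0011000

0011000


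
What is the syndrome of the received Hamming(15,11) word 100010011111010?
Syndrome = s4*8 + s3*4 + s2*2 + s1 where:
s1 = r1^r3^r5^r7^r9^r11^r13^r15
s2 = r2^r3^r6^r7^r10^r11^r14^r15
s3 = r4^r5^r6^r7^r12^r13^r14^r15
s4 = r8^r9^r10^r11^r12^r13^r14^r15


s1=0, s2=1, s3=1, s4=0

Syndrome = 6 (error at position 6)


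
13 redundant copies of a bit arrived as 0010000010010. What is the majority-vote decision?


Ones: 3 out of 13
Threshold: 7

0 (3/13 voted 1)


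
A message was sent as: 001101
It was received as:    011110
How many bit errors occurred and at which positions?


XOR: 010011

3 error(s) at position(s): 1, 4, 5


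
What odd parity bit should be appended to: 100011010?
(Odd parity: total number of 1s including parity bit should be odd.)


Number of 1s in data: 4
Parity bit: 1

1


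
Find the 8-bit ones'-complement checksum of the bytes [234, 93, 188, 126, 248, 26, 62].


Sum = 977 mod 256 = 209
Complement = 46

46


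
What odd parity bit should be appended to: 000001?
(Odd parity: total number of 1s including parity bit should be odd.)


Number of 1s in data: 1
Parity bit: 0

0


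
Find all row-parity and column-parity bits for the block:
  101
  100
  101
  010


Row parities: 0101
Column parities: 110

Row P: 0101, Col P: 110, Corner: 0


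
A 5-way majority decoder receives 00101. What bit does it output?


Ones: 2 out of 5
Threshold: 3

0 (2/5 voted 1)


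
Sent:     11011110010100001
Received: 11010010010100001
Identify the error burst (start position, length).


XOR: 00001100000000000

Burst at position 4, length 2


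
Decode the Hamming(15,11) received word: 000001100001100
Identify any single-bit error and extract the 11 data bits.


Syndrome = 0: no error detected

Data: 00110001100 (no errors)


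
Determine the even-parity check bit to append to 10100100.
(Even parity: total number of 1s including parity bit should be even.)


Number of 1s in data: 3
Parity bit: 1

1


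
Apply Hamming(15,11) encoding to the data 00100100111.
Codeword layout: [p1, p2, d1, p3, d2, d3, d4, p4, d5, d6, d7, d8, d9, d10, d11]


Parity bits: p1=0, p2=0, p3=0, p4=0

000001000100111


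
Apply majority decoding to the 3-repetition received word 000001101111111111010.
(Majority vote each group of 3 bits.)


Groups: 000, 001, 101, 111, 111, 111, 010
Majority votes: 0011110

0011110


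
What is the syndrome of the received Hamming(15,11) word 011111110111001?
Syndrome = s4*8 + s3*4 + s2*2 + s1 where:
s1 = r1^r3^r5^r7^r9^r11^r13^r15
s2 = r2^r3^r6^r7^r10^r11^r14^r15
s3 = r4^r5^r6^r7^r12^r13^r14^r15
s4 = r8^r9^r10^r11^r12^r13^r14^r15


s1=1, s2=1, s3=0, s4=1

Syndrome = 11 (error at position 11)


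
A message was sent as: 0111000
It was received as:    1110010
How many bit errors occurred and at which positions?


XOR: 1001010

3 error(s) at position(s): 0, 3, 5


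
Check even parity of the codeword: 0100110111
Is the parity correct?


Number of 1s: 6

Yes, parity is correct (6 ones)


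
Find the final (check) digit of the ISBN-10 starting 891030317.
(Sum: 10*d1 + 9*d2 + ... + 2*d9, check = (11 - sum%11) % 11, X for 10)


Weighted sum: 216
216 mod 11 = 7

Check digit: 4


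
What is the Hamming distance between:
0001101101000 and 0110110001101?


XOR: 0111011100101
Count of 1s: 8

8


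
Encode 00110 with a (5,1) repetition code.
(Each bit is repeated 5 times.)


Each bit -> 5 copies

0000000000111111111100000


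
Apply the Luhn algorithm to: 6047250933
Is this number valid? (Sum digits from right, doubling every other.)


Luhn sum = 45
45 mod 10 = 5

Invalid (Luhn sum mod 10 = 5)


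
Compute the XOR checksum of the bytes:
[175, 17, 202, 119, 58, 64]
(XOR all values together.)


XOR chain: 175 ^ 17 ^ 202 ^ 119 ^ 58 ^ 64 = 121

121


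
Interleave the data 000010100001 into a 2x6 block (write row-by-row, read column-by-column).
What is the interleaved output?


Matrix:
  000010
  100001
Read columns: 010000001001

010000001001


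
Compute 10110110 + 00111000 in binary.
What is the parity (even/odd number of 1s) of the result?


10110110 = 182
00111000 = 56
Sum = 238 = 11101110
1s count = 6

even parity (6 ones in 11101110)


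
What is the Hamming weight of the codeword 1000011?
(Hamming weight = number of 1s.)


Counting 1s in 1000011

3


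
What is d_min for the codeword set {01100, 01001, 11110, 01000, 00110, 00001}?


Comparing all pairs, minimum distance: 1
Can detect 0 errors, correct 0 errors

1


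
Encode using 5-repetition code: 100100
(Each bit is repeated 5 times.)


Each bit -> 5 copies

111110000000000111110000000000


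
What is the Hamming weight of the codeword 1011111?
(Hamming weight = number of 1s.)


Counting 1s in 1011111

6


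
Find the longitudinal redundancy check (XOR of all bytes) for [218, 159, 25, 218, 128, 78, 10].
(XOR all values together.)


XOR chain: 218 ^ 159 ^ 25 ^ 218 ^ 128 ^ 78 ^ 10 = 66

66


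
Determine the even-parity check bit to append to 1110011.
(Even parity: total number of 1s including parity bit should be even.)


Number of 1s in data: 5
Parity bit: 1

1


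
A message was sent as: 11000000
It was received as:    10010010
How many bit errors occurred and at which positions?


XOR: 01010010

3 error(s) at position(s): 1, 3, 6


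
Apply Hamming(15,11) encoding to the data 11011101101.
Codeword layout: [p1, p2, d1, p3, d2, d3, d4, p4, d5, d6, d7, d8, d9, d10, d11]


Parity bits: p1=0, p2=0, p3=1, p4=1

001110111101101


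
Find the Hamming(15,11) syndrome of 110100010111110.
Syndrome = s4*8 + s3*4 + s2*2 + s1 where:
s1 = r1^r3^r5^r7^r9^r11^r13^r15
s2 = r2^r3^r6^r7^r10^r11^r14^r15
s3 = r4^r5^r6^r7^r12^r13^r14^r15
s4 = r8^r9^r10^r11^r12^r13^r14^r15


s1=1, s2=0, s3=0, s4=0

Syndrome = 1 (error at position 1)


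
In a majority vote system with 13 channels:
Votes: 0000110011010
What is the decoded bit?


Ones: 5 out of 13
Threshold: 7

0 (5/13 voted 1)


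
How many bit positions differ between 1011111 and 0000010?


XOR: 1011101
Count of 1s: 5

5


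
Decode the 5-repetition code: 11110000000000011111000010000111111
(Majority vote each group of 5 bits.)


Groups: 11110, 00000, 00000, 11111, 00001, 00001, 11111
Majority votes: 1001001

1001001


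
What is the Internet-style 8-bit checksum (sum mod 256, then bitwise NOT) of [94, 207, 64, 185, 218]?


Sum = 768 mod 256 = 0
Complement = 255

255


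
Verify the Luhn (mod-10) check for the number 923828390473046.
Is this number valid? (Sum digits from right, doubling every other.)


Luhn sum = 79
79 mod 10 = 9

Invalid (Luhn sum mod 10 = 9)


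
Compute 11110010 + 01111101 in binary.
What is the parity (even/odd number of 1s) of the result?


11110010 = 242
01111101 = 125
Sum = 367 = 101101111
1s count = 7

odd parity (7 ones in 101101111)


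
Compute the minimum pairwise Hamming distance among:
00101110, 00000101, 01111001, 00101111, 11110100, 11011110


Comparing all pairs, minimum distance: 1
Can detect 0 errors, correct 0 errors

1


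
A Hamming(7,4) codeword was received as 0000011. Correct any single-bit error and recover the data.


Syndrome = 1: error at position 1

Data: 0011 (corrected bit 1)


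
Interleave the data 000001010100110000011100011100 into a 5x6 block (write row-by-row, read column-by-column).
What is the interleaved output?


Matrix:
  000001
  010100
  110000
  011100
  011100
Read columns: 001000111100011010110000010000

001000111100011010110000010000


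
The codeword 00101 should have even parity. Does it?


Number of 1s: 2

Yes, parity is correct (2 ones)


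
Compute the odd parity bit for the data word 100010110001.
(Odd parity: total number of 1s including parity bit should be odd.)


Number of 1s in data: 5
Parity bit: 0

0


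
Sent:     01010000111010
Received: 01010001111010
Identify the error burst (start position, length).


XOR: 00000001000000

Burst at position 7, length 1


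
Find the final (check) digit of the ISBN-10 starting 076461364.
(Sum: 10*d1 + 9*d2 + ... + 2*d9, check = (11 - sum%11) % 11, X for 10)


Weighted sum: 218
218 mod 11 = 9

Check digit: 2


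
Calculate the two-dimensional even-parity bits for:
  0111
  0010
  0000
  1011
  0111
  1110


Row parities: 110111
Column parities: 0111

Row P: 110111, Col P: 0111, Corner: 1


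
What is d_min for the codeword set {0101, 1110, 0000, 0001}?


Comparing all pairs, minimum distance: 1
Can detect 0 errors, correct 0 errors

1


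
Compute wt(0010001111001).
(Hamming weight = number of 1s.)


Counting 1s in 0010001111001

6


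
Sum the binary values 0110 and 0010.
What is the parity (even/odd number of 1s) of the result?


0110 = 6
0010 = 2
Sum = 8 = 1000
1s count = 1

odd parity (1 ones in 1000)


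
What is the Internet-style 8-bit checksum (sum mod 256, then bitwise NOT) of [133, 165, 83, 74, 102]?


Sum = 557 mod 256 = 45
Complement = 210

210


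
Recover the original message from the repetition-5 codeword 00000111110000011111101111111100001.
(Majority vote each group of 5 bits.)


Groups: 00000, 11111, 00000, 11111, 10111, 11111, 00001
Majority votes: 0101110

0101110


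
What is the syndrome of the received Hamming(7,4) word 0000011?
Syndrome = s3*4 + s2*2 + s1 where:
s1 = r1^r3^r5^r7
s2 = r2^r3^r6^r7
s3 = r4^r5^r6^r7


s1=1, s2=0, s3=0

Syndrome = 1 (error at position 1)


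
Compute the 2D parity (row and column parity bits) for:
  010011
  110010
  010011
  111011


Row parities: 1111
Column parities: 001001

Row P: 1111, Col P: 001001, Corner: 0


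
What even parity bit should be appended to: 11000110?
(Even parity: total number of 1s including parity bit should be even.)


Number of 1s in data: 4
Parity bit: 0

0


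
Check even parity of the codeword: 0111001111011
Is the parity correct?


Number of 1s: 9

No, parity error (9 ones)


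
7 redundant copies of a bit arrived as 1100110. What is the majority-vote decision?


Ones: 4 out of 7
Threshold: 4

1 (4/7 voted 1)


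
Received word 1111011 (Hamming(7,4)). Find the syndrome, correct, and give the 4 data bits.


Syndrome = 5: error at position 5

Data: 1111 (corrected bit 5)


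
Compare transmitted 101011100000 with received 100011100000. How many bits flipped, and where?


XOR: 001000000000

1 error(s) at position(s): 2


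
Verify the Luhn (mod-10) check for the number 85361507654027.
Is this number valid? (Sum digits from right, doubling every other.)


Luhn sum = 65
65 mod 10 = 5

Invalid (Luhn sum mod 10 = 5)


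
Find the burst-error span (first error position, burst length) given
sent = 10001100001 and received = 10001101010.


XOR: 00000001011

Burst at position 7, length 4


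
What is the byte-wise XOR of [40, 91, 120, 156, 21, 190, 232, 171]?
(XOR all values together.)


XOR chain: 40 ^ 91 ^ 120 ^ 156 ^ 21 ^ 190 ^ 232 ^ 171 = 127

127


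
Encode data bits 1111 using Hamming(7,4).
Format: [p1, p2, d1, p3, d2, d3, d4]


Parity bits: p1=1, p2=1, p3=1

1111111


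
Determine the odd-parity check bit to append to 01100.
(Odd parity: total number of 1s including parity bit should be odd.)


Number of 1s in data: 2
Parity bit: 1

1


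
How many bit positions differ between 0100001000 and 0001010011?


XOR: 0101011011
Count of 1s: 6

6


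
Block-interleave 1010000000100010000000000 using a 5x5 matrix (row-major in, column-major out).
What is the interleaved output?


Matrix:
  10100
  00000
  10001
  00000
  00000
Read columns: 1010000000100000000000100

1010000000100000000000100


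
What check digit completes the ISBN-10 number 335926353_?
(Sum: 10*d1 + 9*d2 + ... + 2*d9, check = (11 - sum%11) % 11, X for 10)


Weighted sum: 235
235 mod 11 = 4

Check digit: 7


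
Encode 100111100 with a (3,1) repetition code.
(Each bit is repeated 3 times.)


Each bit -> 3 copies

111000000111111111111000000


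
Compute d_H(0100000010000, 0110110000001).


XOR: 0010110010001
Count of 1s: 5

5


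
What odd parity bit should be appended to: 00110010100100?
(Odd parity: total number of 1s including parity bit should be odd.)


Number of 1s in data: 5
Parity bit: 0

0


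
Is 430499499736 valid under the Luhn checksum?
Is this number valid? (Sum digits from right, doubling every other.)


Luhn sum = 78
78 mod 10 = 8

Invalid (Luhn sum mod 10 = 8)


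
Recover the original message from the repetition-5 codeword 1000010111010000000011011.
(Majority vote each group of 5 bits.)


Groups: 10000, 10111, 01000, 00000, 11011
Majority votes: 01001

01001


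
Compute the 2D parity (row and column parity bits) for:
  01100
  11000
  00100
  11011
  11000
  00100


Row parities: 001001
Column parities: 10111

Row P: 001001, Col P: 10111, Corner: 0


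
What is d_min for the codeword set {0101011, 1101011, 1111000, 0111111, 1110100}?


Comparing all pairs, minimum distance: 1
Can detect 0 errors, correct 0 errors

1


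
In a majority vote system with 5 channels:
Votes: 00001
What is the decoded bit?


Ones: 1 out of 5
Threshold: 3

0 (1/5 voted 1)


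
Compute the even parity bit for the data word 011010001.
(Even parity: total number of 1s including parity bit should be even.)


Number of 1s in data: 4
Parity bit: 0

0


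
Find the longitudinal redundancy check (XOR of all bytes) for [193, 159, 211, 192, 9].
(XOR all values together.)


XOR chain: 193 ^ 159 ^ 211 ^ 192 ^ 9 = 68

68


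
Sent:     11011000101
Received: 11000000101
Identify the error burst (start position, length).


XOR: 00011000000

Burst at position 3, length 2


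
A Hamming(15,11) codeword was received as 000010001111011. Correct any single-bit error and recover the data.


Syndrome = 0: no error detected

Data: 01001111011 (no errors)


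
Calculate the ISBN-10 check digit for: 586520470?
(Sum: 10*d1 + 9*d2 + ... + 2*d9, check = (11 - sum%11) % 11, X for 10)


Weighted sum: 254
254 mod 11 = 1

Check digit: X


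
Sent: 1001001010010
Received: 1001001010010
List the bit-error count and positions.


XOR: 0000000000000

0 errors (received matches sent)


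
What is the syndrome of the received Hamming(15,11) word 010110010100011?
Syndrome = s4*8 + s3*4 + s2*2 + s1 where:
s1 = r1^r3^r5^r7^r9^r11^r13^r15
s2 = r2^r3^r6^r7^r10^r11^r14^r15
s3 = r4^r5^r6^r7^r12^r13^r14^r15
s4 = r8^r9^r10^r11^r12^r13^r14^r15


s1=0, s2=0, s3=0, s4=0

Syndrome = 0 (no error)
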